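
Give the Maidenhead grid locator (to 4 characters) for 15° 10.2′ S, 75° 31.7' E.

MH74

Shift to the Maidenhead origin (180°W, 90°S): lon 255.53, lat 74.83.
Field: 255.53/20 → 12 → M, 74.83/10 → 7 → H; chars MH.
Square: 15.53/2 → 7, 4.83/1 → 4; chars 74.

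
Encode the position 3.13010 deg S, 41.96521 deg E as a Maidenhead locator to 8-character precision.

LI06xu58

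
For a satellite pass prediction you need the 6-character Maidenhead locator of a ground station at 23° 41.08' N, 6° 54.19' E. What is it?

Shift to the Maidenhead origin (180°W, 90°S): lon 186.9032, lat 113.6847.
Field: lon ⌊186.9032/20⌋ = 9 → J; lat ⌊113.6847/10⌋ = 11 → L.
Square: lon ⌊6.9032/2⌋ = 3; lat ⌊3.6847/1⌋ = 3.
Subsquare: lon ⌊0.9032/0.0833333⌋ = 10 → k; lat ⌊0.6847/0.0416667⌋ = 16 → q.

JL33kq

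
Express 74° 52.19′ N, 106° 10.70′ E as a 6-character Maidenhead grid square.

OQ34cu

Shift to the Maidenhead origin (180°W, 90°S): lon 286.1783, lat 164.8698.
Field: lon ⌊286.1783/20⌋ = 14 → O; lat ⌊164.8698/10⌋ = 16 → Q.
Square: lon ⌊6.1783/2⌋ = 3; lat ⌊4.8698/1⌋ = 4.
Subsquare: lon ⌊0.1783/0.0833333⌋ = 2 → c; lat ⌊0.8698/0.0416667⌋ = 20 → u.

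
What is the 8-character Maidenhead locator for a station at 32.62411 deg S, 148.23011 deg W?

Add 180° to longitude and 90° to latitude: 31.76989, 57.37589.
Field (20°×10°, letters A–R): lon ⌊31.76989/20⌋ = 1 → B; lat ⌊57.37589/10⌋ = 5 → F.
Square (2°×1°, digits 0–9): lon ⌊11.76989/2⌋ = 5; lat ⌊7.37589/1⌋ = 7.
Subsquare (5′×2.5′, letters a–x): lon ⌊1.76989/0.0833333⌋ = 21 → v; lat ⌊0.37589/0.0416667⌋ = 9 → j.
Extended square (30″×15″, digits 0–9): lon ⌊0.01989/0.00833333⌋ = 2; lat ⌊0.00089/0.00416667⌋ = 0.

BF57vj20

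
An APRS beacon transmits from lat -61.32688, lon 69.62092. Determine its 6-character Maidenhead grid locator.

Shift to the Maidenhead origin (180°W, 90°S): lon 249.6209, lat 28.6731.
Field: 249.6209/20 → 12 → M, 28.6731/10 → 2 → C; chars MC.
Square: 9.6209/2 → 4, 8.6731/1 → 8; chars 48.
Subsquare: 1.6209/0.0833333 → 19 → t, 0.6731/0.0416667 → 16 → q; chars tq.

MC48tq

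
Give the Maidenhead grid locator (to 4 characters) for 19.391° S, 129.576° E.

Add 180° to longitude and 90° to latitude: 309.58, 70.61.
Field: 309.58/20 → 15 → P, 70.61/10 → 7 → H; chars PH.
Square: 9.58/2 → 4, 0.61/1 → 0; chars 40.

PH40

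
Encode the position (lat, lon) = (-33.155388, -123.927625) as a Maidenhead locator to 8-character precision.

Add 180° to longitude and 90° to latitude: 56.07237, 56.84461.
Field: lon ⌊56.07237/20⌋ = 2 → C; lat ⌊56.84461/10⌋ = 5 → F.
Square: lon ⌊16.07237/2⌋ = 8; lat ⌊6.84461/1⌋ = 6.
Subsquare: lon ⌊0.07237/0.0833333⌋ = 0 → a; lat ⌊0.84461/0.0416667⌋ = 20 → u.
Extended square: lon ⌊0.07237/0.00833333⌋ = 8; lat ⌊0.01128/0.00416667⌋ = 2.

CF86au82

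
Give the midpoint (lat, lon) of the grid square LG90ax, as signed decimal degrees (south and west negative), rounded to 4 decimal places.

-29.0208, 58.0417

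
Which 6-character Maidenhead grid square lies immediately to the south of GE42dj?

GE42di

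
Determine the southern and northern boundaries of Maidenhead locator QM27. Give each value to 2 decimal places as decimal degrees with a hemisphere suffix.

37.00° N, 38.00° N

Field Q=16, M=12: +16·20° lon, +12·10° lat → SW at lon 140°, lat 30°.
Square 2, 7: +2·2° lon, +7·1° lat → SW at lon 144°, lat 37°.
Cell spans 2° lon × 1° lat.
south 37.00° N, north 38.00° N.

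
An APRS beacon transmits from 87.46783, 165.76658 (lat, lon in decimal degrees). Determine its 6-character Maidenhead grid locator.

RR27vl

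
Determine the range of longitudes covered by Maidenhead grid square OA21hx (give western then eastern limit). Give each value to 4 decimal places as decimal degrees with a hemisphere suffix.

104.5833° E, 104.6667° E

Field O=14, A=0: +14·20° lon, +0·10° lat → SW at lon 100°, lat -90°.
Square 2, 1: +2·2° lon, +1·1° lat → SW at lon 104°, lat -89°.
Subsquare h=7, x=23: +7·0.0833333° lon, +23·0.0416667° lat → SW at lon 104.583°, lat -88.0417°.
Cell spans 0.0833333° lon × 0.0416667° lat.
west 104.5833° E, east 104.6667° E.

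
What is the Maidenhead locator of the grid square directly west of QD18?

QD08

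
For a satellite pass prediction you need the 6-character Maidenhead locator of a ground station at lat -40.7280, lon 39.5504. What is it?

KE99sg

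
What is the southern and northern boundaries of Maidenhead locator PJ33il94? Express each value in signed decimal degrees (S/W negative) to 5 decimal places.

3.47500, 3.47917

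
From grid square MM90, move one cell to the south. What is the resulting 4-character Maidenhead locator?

ML99

Latitude square 0; −1 → -1, wraps to 9, carry into field.
Latitude field M = 12; −1 → 11 = L.
The longitude characters are unchanged.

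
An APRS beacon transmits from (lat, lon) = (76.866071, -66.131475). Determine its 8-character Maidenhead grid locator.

FQ66wu47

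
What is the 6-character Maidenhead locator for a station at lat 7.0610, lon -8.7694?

IJ57ob

Shift to the Maidenhead origin (180°W, 90°S): lon 171.2306, lat 97.0610.
Field (20°×10°, letters A–R): 171.2306/20 → 8 → I, 97.0610/10 → 9 → J; chars IJ.
Square (2°×1°, digits 0–9): 11.2306/2 → 5, 7.0610/1 → 7; chars 57.
Subsquare (5′×2.5′, letters a–x): 1.2306/0.0833333 → 14 → o, 0.0610/0.0416667 → 1 → b; chars ob.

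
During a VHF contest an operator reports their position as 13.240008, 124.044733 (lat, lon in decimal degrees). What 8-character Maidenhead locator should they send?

Add 180° to longitude and 90° to latitude: 304.04473, 103.24001.
Field (20°×10°, letters A–R): 304.04473/20 → 15 → P, 103.24001/10 → 10 → K; chars PK.
Square (2°×1°, digits 0–9): 4.04473/2 → 2, 3.24001/1 → 3; chars 23.
Subsquare (5′×2.5′, letters a–x): 0.04473/0.0833333 → 0 → a, 0.24001/0.0416667 → 5 → f; chars af.
Extended square (30″×15″, digits 0–9): 0.04473/0.00833333 → 5, 0.03167/0.00416667 → 7; chars 57.

PK23af57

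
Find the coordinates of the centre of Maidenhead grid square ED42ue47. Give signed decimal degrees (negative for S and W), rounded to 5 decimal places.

-57.80208, -90.29583

Field E=4, D=3: +4·20° lon, +3·10° lat → SW at lon -100°, lat -60°.
Square 4, 2: +4·2° lon, +2·1° lat → SW at lon -92°, lat -58°.
Subsquare u=20, e=4: +20·0.0833333° lon, +4·0.0416667° lat → SW at lon -90.3333°, lat -57.8333°.
Extended square 4, 7: +4·0.00833333° lon, +7·0.00416667° lat → SW at lon -90.3°, lat -57.8042°.
Cell spans 0.00833333° lon × 0.00416667° lat. Centre is SW corner plus half of each.
latitude -57.80208, longitude -90.29583.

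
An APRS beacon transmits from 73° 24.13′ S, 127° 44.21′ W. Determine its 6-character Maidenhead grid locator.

Add 180° to longitude and 90° to latitude: 52.2632, 16.5978.
Field: lon ⌊52.2632/20⌋ = 2 → C; lat ⌊16.5978/10⌋ = 1 → B.
Square: lon ⌊12.2632/2⌋ = 6; lat ⌊6.5978/1⌋ = 6.
Subsquare: lon ⌊0.2632/0.0833333⌋ = 3 → d; lat ⌊0.5978/0.0416667⌋ = 14 → o.

CB66do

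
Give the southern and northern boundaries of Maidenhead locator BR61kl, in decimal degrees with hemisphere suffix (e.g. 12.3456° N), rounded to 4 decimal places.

Field B=1, R=17: +1·20° lon, +17·10° lat → SW at lon -160°, lat 80°.
Square 6, 1: +6·2° lon, +1·1° lat → SW at lon -148°, lat 81°.
Subsquare k=10, l=11: +10·0.0833333° lon, +11·0.0416667° lat → SW at lon -147.167°, lat 81.4583°.
Cell spans 0.0833333° lon × 0.0416667° lat.
south 81.4583° N, north 81.5000° N.

81.4583° N, 81.5000° N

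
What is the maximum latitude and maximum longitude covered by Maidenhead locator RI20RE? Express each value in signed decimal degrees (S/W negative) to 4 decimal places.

Field R=17, I=8: +17·20° lon, +8·10° lat → SW at lon 160°, lat -10°.
Square 2, 0: +2·2° lon, +0·1° lat → SW at lon 164°, lat -10°.
Subsquare r=17, e=4: +17·0.0833333° lon, +4·0.0416667° lat → SW at lon 165.417°, lat -9.83333°.
Cell spans 0.0833333° lon × 0.0416667° lat. NE corner is SW corner plus one full cell.
latitude -9.7917, longitude 165.5000.

-9.7917, 165.5000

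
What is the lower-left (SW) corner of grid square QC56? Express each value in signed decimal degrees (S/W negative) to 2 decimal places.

-64.00, 150.00

Field Q=16, C=2: +16·20° lon, +2·10° lat → SW at lon 140°, lat -70°.
Square 5, 6: +5·2° lon, +6·1° lat → SW at lon 150°, lat -64°.
latitude -64.00, longitude 150.00.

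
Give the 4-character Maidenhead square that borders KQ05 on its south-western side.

Longitude square 0; −1 → -1, wraps to 9, carry into field.
Longitude field K = 10; −1 → 9 = J.
Latitude square 5; −1 → 4.

JQ94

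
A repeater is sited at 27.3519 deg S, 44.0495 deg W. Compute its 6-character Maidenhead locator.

Shift to the Maidenhead origin (180°W, 90°S): lon 135.9505, lat 62.6481.
Field (20°×10°, letters A–R): 135.9505/20 → 6 → G, 62.6481/10 → 6 → G; chars GG.
Square (2°×1°, digits 0–9): 15.9505/2 → 7, 2.6481/1 → 2; chars 72.
Subsquare (5′×2.5′, letters a–x): 1.9505/0.0833333 → 23 → x, 0.6481/0.0416667 → 15 → p; chars xp.

GG72xp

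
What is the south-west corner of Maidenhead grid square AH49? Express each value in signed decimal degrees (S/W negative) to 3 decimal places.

Field A=0, H=7: +0·20° lon, +7·10° lat → SW at lon -180°, lat -20°.
Square 4, 9: +4·2° lon, +9·1° lat → SW at lon -172°, lat -11°.
latitude -11.000, longitude -172.000.

-11.000, -172.000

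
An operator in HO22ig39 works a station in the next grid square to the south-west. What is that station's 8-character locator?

HO22ig28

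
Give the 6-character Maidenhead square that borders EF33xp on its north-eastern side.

EF43aq

Longitude subsquare x = 23; +1 → 24, wraps to 0 = a, carry into square.
Longitude square 3; +1 → 4.
Latitude subsquare p = 15; +1 → 16 = q.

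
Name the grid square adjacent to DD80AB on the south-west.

DD70xa

Longitude subsquare a = 0; −1 → -1, wraps to 23 = x, carry into square.
Longitude square 8; −1 → 7.
Latitude subsquare b = 1; −1 → 0 = a.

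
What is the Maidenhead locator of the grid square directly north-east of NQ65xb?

NQ75ac

Longitude subsquare x = 23; +1 → 24, wraps to 0 = a, carry into square.
Longitude square 6; +1 → 7.
Latitude subsquare b = 1; +1 → 2 = c.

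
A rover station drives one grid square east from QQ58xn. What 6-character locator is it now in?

QQ68an

Longitude subsquare x = 23; +1 → 24, wraps to 0 = a, carry into square.
Longitude square 5; +1 → 6.
The latitude characters are unchanged.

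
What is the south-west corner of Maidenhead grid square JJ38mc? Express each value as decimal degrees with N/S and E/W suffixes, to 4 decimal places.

Field J=9, J=9: +9·20° lon, +9·10° lat → SW at lon 0°, lat 0°.
Square 3, 8: +3·2° lon, +8·1° lat → SW at lon 6°, lat 8°.
Subsquare m=12, c=2: +12·0.0833333° lon, +2·0.0416667° lat → SW at lon 7°, lat 8.08333°.
latitude 8.0833° N, longitude 7.0000° E.

8.0833° N, 7.0000° E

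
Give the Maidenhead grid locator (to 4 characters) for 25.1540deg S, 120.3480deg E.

Shift to the Maidenhead origin (180°W, 90°S): lon 300.35, lat 64.85.
Field: lon ⌊300.35/20⌋ = 15 → P; lat ⌊64.85/10⌋ = 6 → G.
Square: lon ⌊0.35/2⌋ = 0; lat ⌊4.85/1⌋ = 4.

PG04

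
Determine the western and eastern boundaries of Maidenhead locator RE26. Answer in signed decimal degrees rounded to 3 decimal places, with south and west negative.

Field R=17, E=4: +17·20° lon, +4·10° lat → SW at lon 160°, lat -50°.
Square 2, 6: +2·2° lon, +6·1° lat → SW at lon 164°, lat -44°.
Cell spans 2° lon × 1° lat.
west 164.000, east 166.000.

164.000, 166.000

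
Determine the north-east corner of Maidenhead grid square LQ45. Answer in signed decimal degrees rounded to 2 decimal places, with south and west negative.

76.00, 50.00

Field L=11, Q=16: +11·20° lon, +16·10° lat → SW at lon 40°, lat 70°.
Square 4, 5: +4·2° lon, +5·1° lat → SW at lon 48°, lat 75°.
Cell spans 2° lon × 1° lat. NE corner is SW corner plus one full cell.
latitude 76.00, longitude 50.00.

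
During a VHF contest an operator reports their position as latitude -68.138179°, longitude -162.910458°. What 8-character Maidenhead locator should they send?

Add 180° to longitude and 90° to latitude: 17.08954, 21.86182.
Field: 17.08954/20 → 0 → A, 21.86182/10 → 2 → C; chars AC.
Square: 17.08954/2 → 8, 1.86182/1 → 1; chars 81.
Subsquare: 1.08954/0.0833333 → 13 → n, 0.86182/0.0416667 → 20 → u; chars nu.
Extended square: 0.00621/0.00833333 → 0, 0.02849/0.00416667 → 6; chars 06.

AC81nu06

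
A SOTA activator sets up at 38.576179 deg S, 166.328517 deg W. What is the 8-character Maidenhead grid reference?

Add 180° to longitude and 90° to latitude: 13.67148, 51.42382.
Field: 13.67148/20 → 0 → A, 51.42382/10 → 5 → F; chars AF.
Square: 13.67148/2 → 6, 1.42382/1 → 1; chars 61.
Subsquare: 1.67148/0.0833333 → 20 → u, 0.42382/0.0416667 → 10 → k; chars uk.
Extended square: 0.00482/0.00833333 → 0, 0.00715/0.00416667 → 1; chars 01.

AF61uk01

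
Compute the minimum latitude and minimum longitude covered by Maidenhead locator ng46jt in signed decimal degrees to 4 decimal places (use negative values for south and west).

Field N=13, G=6: +13·20° lon, +6·10° lat → SW at lon 80°, lat -30°.
Square 4, 6: +4·2° lon, +6·1° lat → SW at lon 88°, lat -24°.
Subsquare j=9, t=19: +9·0.0833333° lon, +19·0.0416667° lat → SW at lon 88.75°, lat -23.2083°.
latitude -23.2083, longitude 88.7500.

-23.2083, 88.7500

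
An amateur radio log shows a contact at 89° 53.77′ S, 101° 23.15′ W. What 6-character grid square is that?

DA90hc

Add 180° to longitude and 90° to latitude: 78.6142, 0.1038.
Field: lon ⌊78.6142/20⌋ = 3 → D; lat ⌊0.1038/10⌋ = 0 → A.
Square: lon ⌊18.6142/2⌋ = 9; lat ⌊0.1038/1⌋ = 0.
Subsquare: lon ⌊0.6142/0.0833333⌋ = 7 → h; lat ⌊0.1038/0.0416667⌋ = 2 → c.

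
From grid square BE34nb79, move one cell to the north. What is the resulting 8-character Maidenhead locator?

BE34nc70

Latitude extended square 9; +1 → 10, wraps to 0, carry into subsquare.
Latitude subsquare b = 1; +1 → 2 = c.
The longitude characters are unchanged.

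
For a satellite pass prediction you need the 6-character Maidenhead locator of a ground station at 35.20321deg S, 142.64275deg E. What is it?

Offset from 180°W / 90°S: lon 322.6427°, lat 54.7968°.
Field: lon ⌊322.6427/20⌋ = 16 → Q; lat ⌊54.7968/10⌋ = 5 → F.
Square: lon ⌊2.6427/2⌋ = 1; lat ⌊4.7968/1⌋ = 4.
Subsquare: lon ⌊0.6427/0.0833333⌋ = 7 → h; lat ⌊0.7968/0.0416667⌋ = 19 → t.

QF14ht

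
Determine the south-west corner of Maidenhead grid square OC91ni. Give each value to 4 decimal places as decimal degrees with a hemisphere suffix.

Field O=14, C=2: +14·20° lon, +2·10° lat → SW at lon 100°, lat -70°.
Square 9, 1: +9·2° lon, +1·1° lat → SW at lon 118°, lat -69°.
Subsquare n=13, i=8: +13·0.0833333° lon, +8·0.0416667° lat → SW at lon 119.083°, lat -68.6667°.
latitude 68.6667° S, longitude 119.0833° E.

68.6667° S, 119.0833° E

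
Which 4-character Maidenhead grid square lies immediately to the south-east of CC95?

Longitude square 9; +1 → 10, wraps to 0, carry into field.
Longitude field C = 2; +1 → 3 = D.
Latitude square 5; −1 → 4.

DC04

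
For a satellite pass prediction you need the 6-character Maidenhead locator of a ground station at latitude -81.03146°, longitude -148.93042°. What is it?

Shift to the Maidenhead origin (180°W, 90°S): lon 31.0696, lat 8.9685.
Field (20°×10°, letters A–R): 31.0696/20 → 1 → B, 8.9685/10 → 0 → A; chars BA.
Square (2°×1°, digits 0–9): 11.0696/2 → 5, 8.9685/1 → 8; chars 58.
Subsquare (5′×2.5′, letters a–x): 1.0696/0.0833333 → 12 → m, 0.9685/0.0416667 → 23 → x; chars mx.

BA58mx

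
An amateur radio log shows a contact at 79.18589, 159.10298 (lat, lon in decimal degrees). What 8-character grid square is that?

QQ99ne24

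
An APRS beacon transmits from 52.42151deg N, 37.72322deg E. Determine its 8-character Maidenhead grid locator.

KO82uk61

Add 180° to longitude and 90° to latitude: 217.72322, 142.42151.
Field: 217.72322/20 → 10 → K, 142.42151/10 → 14 → O; chars KO.
Square: 17.72322/2 → 8, 2.42151/1 → 2; chars 82.
Subsquare: 1.72322/0.0833333 → 20 → u, 0.42151/0.0416667 → 10 → k; chars uk.
Extended square: 0.05655/0.00833333 → 6, 0.00484/0.00416667 → 1; chars 61.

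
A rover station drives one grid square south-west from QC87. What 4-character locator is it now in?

Longitude square 8; −1 → 7.
Latitude square 7; −1 → 6.

QC76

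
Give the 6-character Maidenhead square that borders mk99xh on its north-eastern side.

NK09ai

Longitude subsquare x = 23; +1 → 24, wraps to 0 = a, carry into square.
Longitude square 9; +1 → 10, wraps to 0, carry into field.
Longitude field M = 12; +1 → 13 = N.
Latitude subsquare h = 7; +1 → 8 = i.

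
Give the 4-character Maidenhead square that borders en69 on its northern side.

Latitude square 9; +1 → 10, wraps to 0, carry into field.
Latitude field N = 13; +1 → 14 = O.
The longitude characters are unchanged.

EO60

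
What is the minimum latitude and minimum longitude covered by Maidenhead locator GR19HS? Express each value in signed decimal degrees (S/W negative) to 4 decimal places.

89.7500, -57.4167

Field G=6, R=17: +6·20° lon, +17·10° lat → SW at lon -60°, lat 80°.
Square 1, 9: +1·2° lon, +9·1° lat → SW at lon -58°, lat 89°.
Subsquare h=7, s=18: +7·0.0833333° lon, +18·0.0416667° lat → SW at lon -57.4167°, lat 89.75°.
latitude 89.7500, longitude -57.4167.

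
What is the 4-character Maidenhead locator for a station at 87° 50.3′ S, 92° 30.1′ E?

Offset from 180°W / 90°S: lon 272.50°, lat 2.16°.
Field: lon ⌊272.50/20⌋ = 13 → N; lat ⌊2.16/10⌋ = 0 → A.
Square: lon ⌊12.50/2⌋ = 6; lat ⌊2.16/1⌋ = 2.

NA62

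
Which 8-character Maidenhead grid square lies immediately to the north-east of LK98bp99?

LK98cq00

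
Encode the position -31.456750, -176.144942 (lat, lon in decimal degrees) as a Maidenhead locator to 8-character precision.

AF18wn20

Offset from 180°W / 90°S: lon 3.85506°, lat 58.54325°.
Field: lon ⌊3.85506/20⌋ = 0 → A; lat ⌊58.54325/10⌋ = 5 → F.
Square: lon ⌊3.85506/2⌋ = 1; lat ⌊8.54325/1⌋ = 8.
Subsquare: lon ⌊1.85506/0.0833333⌋ = 22 → w; lat ⌊0.54325/0.0416667⌋ = 13 → n.
Extended square: lon ⌊0.02172/0.00833333⌋ = 2; lat ⌊0.00158/0.00416667⌋ = 0.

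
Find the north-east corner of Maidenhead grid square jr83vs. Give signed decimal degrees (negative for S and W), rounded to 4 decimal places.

Field J=9, R=17: +9·20° lon, +17·10° lat → SW at lon 0°, lat 80°.
Square 8, 3: +8·2° lon, +3·1° lat → SW at lon 16°, lat 83°.
Subsquare v=21, s=18: +21·0.0833333° lon, +18·0.0416667° lat → SW at lon 17.75°, lat 83.75°.
Cell spans 0.0833333° lon × 0.0416667° lat. NE corner is SW corner plus one full cell.
latitude 83.7917, longitude 17.8333.

83.7917, 17.8333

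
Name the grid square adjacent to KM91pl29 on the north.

KM91pm20

Latitude extended square 9; +1 → 10, wraps to 0, carry into subsquare.
Latitude subsquare l = 11; +1 → 12 = m.
The longitude characters are unchanged.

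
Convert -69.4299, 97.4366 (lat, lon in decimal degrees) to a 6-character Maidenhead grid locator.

Offset from 180°W / 90°S: lon 277.4366°, lat 20.5701°.
Field (20°×10°, letters A–R): 277.4366/20 → 13 → N, 20.5701/10 → 2 → C; chars NC.
Square (2°×1°, digits 0–9): 17.4366/2 → 8, 0.5701/1 → 0; chars 80.
Subsquare (5′×2.5′, letters a–x): 1.4366/0.0833333 → 17 → r, 0.5701/0.0416667 → 13 → n; chars rn.

NC80rn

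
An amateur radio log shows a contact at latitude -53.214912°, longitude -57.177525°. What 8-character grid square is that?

Offset from 180°W / 90°S: lon 122.82247°, lat 36.78509°.
Field: lon ⌊122.82247/20⌋ = 6 → G; lat ⌊36.78509/10⌋ = 3 → D.
Square: lon ⌊2.82247/2⌋ = 1; lat ⌊6.78509/1⌋ = 6.
Subsquare: lon ⌊0.82247/0.0833333⌋ = 9 → j; lat ⌊0.78509/0.0416667⌋ = 18 → s.
Extended square: lon ⌊0.07247/0.00833333⌋ = 8; lat ⌊0.03509/0.00416667⌋ = 8.

GD16js88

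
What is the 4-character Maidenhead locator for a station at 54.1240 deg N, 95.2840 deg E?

Add 180° to longitude and 90° to latitude: 275.28, 144.12.
Field (20°×10°, letters A–R): lon ⌊275.28/20⌋ = 13 → N; lat ⌊144.12/10⌋ = 14 → O.
Square (2°×1°, digits 0–9): lon ⌊15.28/2⌋ = 7; lat ⌊4.12/1⌋ = 4.

NO74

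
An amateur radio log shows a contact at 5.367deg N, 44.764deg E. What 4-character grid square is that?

Offset from 180°W / 90°S: lon 224.76°, lat 95.37°.
Field: lon ⌊224.76/20⌋ = 11 → L; lat ⌊95.37/10⌋ = 9 → J.
Square: lon ⌊4.76/2⌋ = 2; lat ⌊5.37/1⌋ = 5.

LJ25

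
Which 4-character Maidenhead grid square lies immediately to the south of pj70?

Latitude square 0; −1 → -1, wraps to 9, carry into field.
Latitude field J = 9; −1 → 8 = I.
The longitude characters are unchanged.

PI79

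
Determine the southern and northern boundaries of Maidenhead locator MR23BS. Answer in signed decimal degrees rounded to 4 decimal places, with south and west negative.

83.7500, 83.7917

Field M=12, R=17: +12·20° lon, +17·10° lat → SW at lon 60°, lat 80°.
Square 2, 3: +2·2° lon, +3·1° lat → SW at lon 64°, lat 83°.
Subsquare b=1, s=18: +1·0.0833333° lon, +18·0.0416667° lat → SW at lon 64.0833°, lat 83.75°.
Cell spans 0.0833333° lon × 0.0416667° lat.
south 83.7500, north 83.7917.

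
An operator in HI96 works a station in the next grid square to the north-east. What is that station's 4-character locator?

II07

Longitude square 9; +1 → 10, wraps to 0, carry into field.
Longitude field H = 7; +1 → 8 = I.
Latitude square 6; +1 → 7.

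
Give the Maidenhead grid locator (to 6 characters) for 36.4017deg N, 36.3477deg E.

KM86ej

Add 180° to longitude and 90° to latitude: 216.3477, 126.4017.
Field: lon ⌊216.3477/20⌋ = 10 → K; lat ⌊126.4017/10⌋ = 12 → M.
Square: lon ⌊16.3477/2⌋ = 8; lat ⌊6.4017/1⌋ = 6.
Subsquare: lon ⌊0.3477/0.0833333⌋ = 4 → e; lat ⌊0.4017/0.0416667⌋ = 9 → j.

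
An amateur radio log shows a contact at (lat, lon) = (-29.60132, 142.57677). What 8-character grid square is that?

QG10gj95

Shift to the Maidenhead origin (180°W, 90°S): lon 322.57677, lat 60.39868.
Field: 322.57677/20 → 16 → Q, 60.39868/10 → 6 → G; chars QG.
Square: 2.57677/2 → 1, 0.39868/1 → 0; chars 10.
Subsquare: 0.57677/0.0833333 → 6 → g, 0.39868/0.0416667 → 9 → j; chars gj.
Extended square: 0.07677/0.00833333 → 9, 0.02368/0.00416667 → 5; chars 95.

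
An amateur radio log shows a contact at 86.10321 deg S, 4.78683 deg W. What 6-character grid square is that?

Offset from 180°W / 90°S: lon 175.2132°, lat 3.8968°.
Field: lon ⌊175.2132/20⌋ = 8 → I; lat ⌊3.8968/10⌋ = 0 → A.
Square: lon ⌊15.2132/2⌋ = 7; lat ⌊3.8968/1⌋ = 3.
Subsquare: lon ⌊1.2132/0.0833333⌋ = 14 → o; lat ⌊0.8968/0.0416667⌋ = 21 → v.

IA73ov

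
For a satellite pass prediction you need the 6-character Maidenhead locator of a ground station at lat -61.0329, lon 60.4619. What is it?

MC08fx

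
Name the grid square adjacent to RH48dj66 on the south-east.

Longitude extended square 6; +1 → 7.
Latitude extended square 6; −1 → 5.

RH48dj75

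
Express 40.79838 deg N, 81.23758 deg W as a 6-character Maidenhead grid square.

Add 180° to longitude and 90° to latitude: 98.7624, 130.7984.
Field (20°×10°, letters A–R): 98.7624/20 → 4 → E, 130.7984/10 → 13 → N; chars EN.
Square (2°×1°, digits 0–9): 18.7624/2 → 9, 0.7984/1 → 0; chars 90.
Subsquare (5′×2.5′, letters a–x): 0.7624/0.0833333 → 9 → j, 0.7984/0.0416667 → 19 → t; chars jt.

EN90jt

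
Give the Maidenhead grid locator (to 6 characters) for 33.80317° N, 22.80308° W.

Offset from 180°W / 90°S: lon 157.1969°, lat 123.8032°.
Field: lon ⌊157.1969/20⌋ = 7 → H; lat ⌊123.8032/10⌋ = 12 → M.
Square: lon ⌊17.1969/2⌋ = 8; lat ⌊3.8032/1⌋ = 3.
Subsquare: lon ⌊1.1969/0.0833333⌋ = 14 → o; lat ⌊0.8032/0.0416667⌋ = 19 → t.

HM83ot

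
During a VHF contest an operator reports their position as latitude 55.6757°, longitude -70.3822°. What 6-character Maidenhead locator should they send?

FO45tq

Offset from 180°W / 90°S: lon 109.6178°, lat 145.6757°.
Field: 109.6178/20 → 5 → F, 145.6757/10 → 14 → O; chars FO.
Square: 9.6178/2 → 4, 5.6757/1 → 5; chars 45.
Subsquare: 1.6178/0.0833333 → 19 → t, 0.6757/0.0416667 → 16 → q; chars tq.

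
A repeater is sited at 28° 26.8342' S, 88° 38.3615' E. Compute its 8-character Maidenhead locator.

NG41hn62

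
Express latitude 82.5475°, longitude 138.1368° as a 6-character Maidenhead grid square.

PR92bn

Offset from 180°W / 90°S: lon 318.1368°, lat 172.5475°.
Field (20°×10°, letters A–R): 318.1368/20 → 15 → P, 172.5475/10 → 17 → R; chars PR.
Square (2°×1°, digits 0–9): 18.1368/2 → 9, 2.5475/1 → 2; chars 92.
Subsquare (5′×2.5′, letters a–x): 0.1368/0.0833333 → 1 → b, 0.5475/0.0416667 → 13 → n; chars bn.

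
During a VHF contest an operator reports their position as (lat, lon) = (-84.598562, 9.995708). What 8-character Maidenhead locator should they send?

JA45xj96

Add 180° to longitude and 90° to latitude: 189.99571, 5.40144.
Field: 189.99571/20 → 9 → J, 5.40144/10 → 0 → A; chars JA.
Square: 9.99571/2 → 4, 5.40144/1 → 5; chars 45.
Subsquare: 1.99571/0.0833333 → 23 → x, 0.40144/0.0416667 → 9 → j; chars xj.
Extended square: 0.07904/0.00833333 → 9, 0.02644/0.00416667 → 6; chars 96.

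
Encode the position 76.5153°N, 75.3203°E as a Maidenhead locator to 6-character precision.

Offset from 180°W / 90°S: lon 255.3203°, lat 166.5153°.
Field: 255.3203/20 → 12 → M, 166.5153/10 → 16 → Q; chars MQ.
Square: 15.3203/2 → 7, 6.5153/1 → 6; chars 76.
Subsquare: 1.3203/0.0833333 → 15 → p, 0.5153/0.0416667 → 12 → m; chars pm.

MQ76pm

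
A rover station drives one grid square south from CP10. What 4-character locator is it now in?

CO19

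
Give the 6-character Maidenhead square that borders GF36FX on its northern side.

GF37fa

Latitude subsquare x = 23; +1 → 24, wraps to 0 = a, carry into square.
Latitude square 6; +1 → 7.
The longitude characters are unchanged.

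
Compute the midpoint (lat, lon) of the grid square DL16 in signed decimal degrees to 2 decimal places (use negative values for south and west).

26.50, -117.00

Field D=3, L=11: +3·20° lon, +11·10° lat → SW at lon -120°, lat 20°.
Square 1, 6: +1·2° lon, +6·1° lat → SW at lon -118°, lat 26°.
Cell spans 2° lon × 1° lat. Centre is SW corner plus half of each.
latitude 26.50, longitude -117.00.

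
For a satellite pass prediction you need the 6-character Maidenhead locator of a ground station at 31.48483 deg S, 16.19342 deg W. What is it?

IF18vm

Add 180° to longitude and 90° to latitude: 163.8066, 58.5152.
Field: 163.8066/20 → 8 → I, 58.5152/10 → 5 → F; chars IF.
Square: 3.8066/2 → 1, 8.5152/1 → 8; chars 18.
Subsquare: 1.8066/0.0833333 → 21 → v, 0.5152/0.0416667 → 12 → m; chars vm.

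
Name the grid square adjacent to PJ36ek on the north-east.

Longitude subsquare e = 4; +1 → 5 = f.
Latitude subsquare k = 10; +1 → 11 = l.

PJ36fl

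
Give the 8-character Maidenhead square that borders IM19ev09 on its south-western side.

Longitude extended square 0; −1 → -1, wraps to 9, carry into subsquare.
Longitude subsquare e = 4; −1 → 3 = d.
Latitude extended square 9; −1 → 8.

IM19dv98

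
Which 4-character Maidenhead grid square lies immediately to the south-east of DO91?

Longitude square 9; +1 → 10, wraps to 0, carry into field.
Longitude field D = 3; +1 → 4 = E.
Latitude square 1; −1 → 0.

EO00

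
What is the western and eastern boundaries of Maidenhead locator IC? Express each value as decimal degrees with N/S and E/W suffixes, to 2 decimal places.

20.00° W, 0.00° E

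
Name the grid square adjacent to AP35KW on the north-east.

AP35lx

Longitude subsquare k = 10; +1 → 11 = l.
Latitude subsquare w = 22; +1 → 23 = x.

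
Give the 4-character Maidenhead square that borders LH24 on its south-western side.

Longitude square 2; −1 → 1.
Latitude square 4; −1 → 3.

LH13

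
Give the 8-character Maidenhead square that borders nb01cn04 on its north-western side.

Longitude extended square 0; −1 → -1, wraps to 9, carry into subsquare.
Longitude subsquare c = 2; −1 → 1 = b.
Latitude extended square 4; +1 → 5.

NB01bn95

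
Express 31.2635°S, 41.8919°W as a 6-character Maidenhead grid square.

GF98br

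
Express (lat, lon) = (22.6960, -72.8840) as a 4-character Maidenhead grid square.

Offset from 180°W / 90°S: lon 107.12°, lat 112.70°.
Field (20°×10°, letters A–R): lon ⌊107.12/20⌋ = 5 → F; lat ⌊112.70/10⌋ = 11 → L.
Square (2°×1°, digits 0–9): lon ⌊7.12/2⌋ = 3; lat ⌊2.70/1⌋ = 2.

FL32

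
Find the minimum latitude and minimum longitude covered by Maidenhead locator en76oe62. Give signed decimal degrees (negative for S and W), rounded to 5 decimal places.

Field E=4, N=13: +4·20° lon, +13·10° lat → SW at lon -100°, lat 40°.
Square 7, 6: +7·2° lon, +6·1° lat → SW at lon -86°, lat 46°.
Subsquare o=14, e=4: +14·0.0833333° lon, +4·0.0416667° lat → SW at lon -84.8333°, lat 46.1667°.
Extended square 6, 2: +6·0.00833333° lon, +2·0.00416667° lat → SW at lon -84.7833°, lat 46.175°.
latitude 46.17500, longitude -84.78333.

46.17500, -84.78333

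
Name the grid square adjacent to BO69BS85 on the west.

BO69bs75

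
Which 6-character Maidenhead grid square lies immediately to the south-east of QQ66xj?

Longitude subsquare x = 23; +1 → 24, wraps to 0 = a, carry into square.
Longitude square 6; +1 → 7.
Latitude subsquare j = 9; −1 → 8 = i.

QQ76ai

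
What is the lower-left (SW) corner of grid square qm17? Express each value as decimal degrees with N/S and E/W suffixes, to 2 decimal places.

37.00° N, 142.00° E

Field Q=16, M=12: +16·20° lon, +12·10° lat → SW at lon 140°, lat 30°.
Square 1, 7: +1·2° lon, +7·1° lat → SW at lon 142°, lat 37°.
latitude 37.00° N, longitude 142.00° E.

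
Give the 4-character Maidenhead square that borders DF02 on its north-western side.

CF93

Longitude square 0; −1 → -1, wraps to 9, carry into field.
Longitude field D = 3; −1 → 2 = C.
Latitude square 2; +1 → 3.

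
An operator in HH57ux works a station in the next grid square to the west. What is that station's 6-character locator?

HH57tx

Longitude subsquare u = 20; −1 → 19 = t.
The latitude characters are unchanged.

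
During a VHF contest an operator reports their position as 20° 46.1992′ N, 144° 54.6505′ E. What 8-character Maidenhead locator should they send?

QL20ks94

Add 180° to longitude and 90° to latitude: 324.91084, 110.76999.
Field (20°×10°, letters A–R): 324.91084/20 → 16 → Q, 110.76999/10 → 11 → L; chars QL.
Square (2°×1°, digits 0–9): 4.91084/2 → 2, 0.76999/1 → 0; chars 20.
Subsquare (5′×2.5′, letters a–x): 0.91084/0.0833333 → 10 → k, 0.76999/0.0416667 → 18 → s; chars ks.
Extended square (30″×15″, digits 0–9): 0.07751/0.00833333 → 9, 0.01999/0.00416667 → 4; chars 94.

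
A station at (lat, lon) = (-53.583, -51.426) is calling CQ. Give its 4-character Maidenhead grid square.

Add 180° to longitude and 90° to latitude: 128.57, 36.42.
Field: 128.57/20 → 6 → G, 36.42/10 → 3 → D; chars GD.
Square: 8.57/2 → 4, 6.42/1 → 6; chars 46.

GD46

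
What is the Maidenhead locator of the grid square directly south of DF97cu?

Latitude subsquare u = 20; −1 → 19 = t.
The longitude characters are unchanged.

DF97ct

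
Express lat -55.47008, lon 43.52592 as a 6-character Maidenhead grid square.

LD14sm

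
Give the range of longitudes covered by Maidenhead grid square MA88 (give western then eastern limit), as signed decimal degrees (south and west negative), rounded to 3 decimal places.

Field M=12, A=0: +12·20° lon, +0·10° lat → SW at lon 60°, lat -90°.
Square 8, 8: +8·2° lon, +8·1° lat → SW at lon 76°, lat -82°.
Cell spans 2° lon × 1° lat.
west 76.000, east 78.000.

76.000, 78.000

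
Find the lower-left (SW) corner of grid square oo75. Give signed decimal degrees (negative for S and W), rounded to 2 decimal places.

Field O=14, O=14: +14·20° lon, +14·10° lat → SW at lon 100°, lat 50°.
Square 7, 5: +7·2° lon, +5·1° lat → SW at lon 114°, lat 55°.
latitude 55.00, longitude 114.00.

55.00, 114.00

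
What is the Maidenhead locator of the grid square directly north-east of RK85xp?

Longitude subsquare x = 23; +1 → 24, wraps to 0 = a, carry into square.
Longitude square 8; +1 → 9.
Latitude subsquare p = 15; +1 → 16 = q.

RK95aq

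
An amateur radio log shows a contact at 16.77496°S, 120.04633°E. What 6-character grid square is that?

PH03af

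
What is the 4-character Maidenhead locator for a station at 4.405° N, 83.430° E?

Offset from 180°W / 90°S: lon 263.43°, lat 94.41°.
Field: 263.43/20 → 13 → N, 94.41/10 → 9 → J; chars NJ.
Square: 3.43/2 → 1, 4.41/1 → 4; chars 14.

NJ14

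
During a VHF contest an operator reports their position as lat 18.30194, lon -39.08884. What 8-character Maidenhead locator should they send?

HK08kh92

Shift to the Maidenhead origin (180°W, 90°S): lon 140.91116, lat 108.30194.
Field: lon ⌊140.91116/20⌋ = 7 → H; lat ⌊108.30194/10⌋ = 10 → K.
Square: lon ⌊0.91116/2⌋ = 0; lat ⌊8.30194/1⌋ = 8.
Subsquare: lon ⌊0.91116/0.0833333⌋ = 10 → k; lat ⌊0.30194/0.0416667⌋ = 7 → h.
Extended square: lon ⌊0.07783/0.00833333⌋ = 9; lat ⌊0.01027/0.00416667⌋ = 2.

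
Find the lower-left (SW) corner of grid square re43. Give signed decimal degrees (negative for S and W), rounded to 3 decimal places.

Field R=17, E=4: +17·20° lon, +4·10° lat → SW at lon 160°, lat -50°.
Square 4, 3: +4·2° lon, +3·1° lat → SW at lon 168°, lat -47°.
latitude -47.000, longitude 168.000.

-47.000, 168.000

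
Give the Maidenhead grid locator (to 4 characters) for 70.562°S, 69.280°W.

FB59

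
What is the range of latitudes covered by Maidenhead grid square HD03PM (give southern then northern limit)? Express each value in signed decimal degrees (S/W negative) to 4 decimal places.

Field H=7, D=3: +7·20° lon, +3·10° lat → SW at lon -40°, lat -60°.
Square 0, 3: +0·2° lon, +3·1° lat → SW at lon -40°, lat -57°.
Subsquare p=15, m=12: +15·0.0833333° lon, +12·0.0416667° lat → SW at lon -38.75°, lat -56.5°.
Cell spans 0.0833333° lon × 0.0416667° lat.
south -56.5000, north -56.4583.

-56.5000, -56.4583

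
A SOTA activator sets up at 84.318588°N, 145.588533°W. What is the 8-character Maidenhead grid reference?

BR74eh96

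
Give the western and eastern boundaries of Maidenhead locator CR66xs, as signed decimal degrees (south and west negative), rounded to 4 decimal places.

Field C=2, R=17: +2·20° lon, +17·10° lat → SW at lon -140°, lat 80°.
Square 6, 6: +6·2° lon, +6·1° lat → SW at lon -128°, lat 86°.
Subsquare x=23, s=18: +23·0.0833333° lon, +18·0.0416667° lat → SW at lon -126.083°, lat 86.75°.
Cell spans 0.0833333° lon × 0.0416667° lat.
west -126.0833, east -126.0000.

-126.0833, -126.0000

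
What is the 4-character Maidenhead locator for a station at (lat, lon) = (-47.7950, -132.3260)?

CE32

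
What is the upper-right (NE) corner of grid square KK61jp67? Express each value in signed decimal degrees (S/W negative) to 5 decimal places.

11.65833, 32.80833

Field K=10, K=10: +10·20° lon, +10·10° lat → SW at lon 20°, lat 10°.
Square 6, 1: +6·2° lon, +1·1° lat → SW at lon 32°, lat 11°.
Subsquare j=9, p=15: +9·0.0833333° lon, +15·0.0416667° lat → SW at lon 32.75°, lat 11.625°.
Extended square 6, 7: +6·0.00833333° lon, +7·0.00416667° lat → SW at lon 32.8°, lat 11.6542°.
Cell spans 0.00833333° lon × 0.00416667° lat. NE corner is SW corner plus one full cell.
latitude 11.65833, longitude 32.80833.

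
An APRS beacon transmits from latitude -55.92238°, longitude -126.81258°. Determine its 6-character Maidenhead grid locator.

Shift to the Maidenhead origin (180°W, 90°S): lon 53.1874, lat 34.0776.
Field: lon ⌊53.1874/20⌋ = 2 → C; lat ⌊34.0776/10⌋ = 3 → D.
Square: lon ⌊13.1874/2⌋ = 6; lat ⌊4.0776/1⌋ = 4.
Subsquare: lon ⌊1.1874/0.0833333⌋ = 14 → o; lat ⌊0.0776/0.0416667⌋ = 1 → b.

CD64ob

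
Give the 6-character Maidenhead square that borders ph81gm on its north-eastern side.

Longitude subsquare g = 6; +1 → 7 = h.
Latitude subsquare m = 12; +1 → 13 = n.

PH81hn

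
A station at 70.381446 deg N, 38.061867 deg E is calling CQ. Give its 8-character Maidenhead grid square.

Offset from 180°W / 90°S: lon 218.06187°, lat 160.38145°.
Field: lon ⌊218.06187/20⌋ = 10 → K; lat ⌊160.38145/10⌋ = 16 → Q.
Square: lon ⌊18.06187/2⌋ = 9; lat ⌊0.38145/1⌋ = 0.
Subsquare: lon ⌊0.06187/0.0833333⌋ = 0 → a; lat ⌊0.38145/0.0416667⌋ = 9 → j.
Extended square: lon ⌊0.06187/0.00833333⌋ = 7; lat ⌊0.00645/0.00416667⌋ = 1.

KQ90aj71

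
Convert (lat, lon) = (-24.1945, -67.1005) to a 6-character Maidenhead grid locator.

Add 180° to longitude and 90° to latitude: 112.8995, 65.8055.
Field (20°×10°, letters A–R): 112.8995/20 → 5 → F, 65.8055/10 → 6 → G; chars FG.
Square (2°×1°, digits 0–9): 12.8995/2 → 6, 5.8055/1 → 5; chars 65.
Subsquare (5′×2.5′, letters a–x): 0.8995/0.0833333 → 10 → k, 0.8055/0.0416667 → 19 → t; chars kt.

FG65kt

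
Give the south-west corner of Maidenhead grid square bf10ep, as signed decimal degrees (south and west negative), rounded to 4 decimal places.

Field B=1, F=5: +1·20° lon, +5·10° lat → SW at lon -160°, lat -40°.
Square 1, 0: +1·2° lon, +0·1° lat → SW at lon -158°, lat -40°.
Subsquare e=4, p=15: +4·0.0833333° lon, +15·0.0416667° lat → SW at lon -157.667°, lat -39.375°.
latitude -39.3750, longitude -157.6667.

-39.3750, -157.6667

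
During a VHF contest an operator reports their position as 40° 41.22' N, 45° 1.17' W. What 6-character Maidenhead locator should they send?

Add 180° to longitude and 90° to latitude: 134.9805, 130.6870.
Field: 134.9805/20 → 6 → G, 130.6870/10 → 13 → N; chars GN.
Square: 14.9805/2 → 7, 0.6870/1 → 0; chars 70.
Subsquare: 0.9805/0.0833333 → 11 → l, 0.6870/0.0416667 → 16 → q; chars lq.

GN70lq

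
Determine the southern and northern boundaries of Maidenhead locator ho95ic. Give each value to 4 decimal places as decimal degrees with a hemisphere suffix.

55.0833° N, 55.1250° N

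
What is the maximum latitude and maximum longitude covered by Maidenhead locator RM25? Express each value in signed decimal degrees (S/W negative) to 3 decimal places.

36.000, 166.000

Field R=17, M=12: +17·20° lon, +12·10° lat → SW at lon 160°, lat 30°.
Square 2, 5: +2·2° lon, +5·1° lat → SW at lon 164°, lat 35°.
Cell spans 2° lon × 1° lat. NE corner is SW corner plus one full cell.
latitude 36.000, longitude 166.000.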